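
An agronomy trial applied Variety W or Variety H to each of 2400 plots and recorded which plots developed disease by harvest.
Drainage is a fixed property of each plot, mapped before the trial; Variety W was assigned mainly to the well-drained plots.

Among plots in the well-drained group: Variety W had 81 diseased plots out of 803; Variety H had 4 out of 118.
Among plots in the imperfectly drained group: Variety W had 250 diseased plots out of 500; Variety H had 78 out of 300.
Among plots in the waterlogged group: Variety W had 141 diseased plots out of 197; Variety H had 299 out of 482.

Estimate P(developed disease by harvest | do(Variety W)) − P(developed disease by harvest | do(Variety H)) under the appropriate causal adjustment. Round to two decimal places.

Variety H is lower inside every field drainage stratum but Variety W is lower in aggregate. Whether to stratify depends on how field drainage relates to the variety.
Field drainage satisfies the back-door criterion: it is not a descendant of the variety, and it blocks the spurious path from variety to outcome. Adjusting for it (i.e., using the within-field drainage rates) gives the causal effect.
Adjusting over the population distribution of field drainage: 0.384·(0.101−0.034) + 0.333·(0.500−0.260) + 0.283·(0.716−0.620) = +0.133.

+0.13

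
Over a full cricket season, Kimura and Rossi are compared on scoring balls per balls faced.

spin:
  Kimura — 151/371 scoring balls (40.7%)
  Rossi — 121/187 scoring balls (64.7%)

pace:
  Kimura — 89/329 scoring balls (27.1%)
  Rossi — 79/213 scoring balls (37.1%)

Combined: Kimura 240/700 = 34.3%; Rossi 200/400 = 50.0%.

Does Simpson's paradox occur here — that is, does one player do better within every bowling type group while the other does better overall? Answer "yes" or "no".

Within each bowling type level (spin 40.7% vs 64.7%; pace 27.1% vs 37.1%), Rossi has the higher rate every time. Pooled: 34.3% vs 50.0% — Rossi has the higher rate overall. They agree.

no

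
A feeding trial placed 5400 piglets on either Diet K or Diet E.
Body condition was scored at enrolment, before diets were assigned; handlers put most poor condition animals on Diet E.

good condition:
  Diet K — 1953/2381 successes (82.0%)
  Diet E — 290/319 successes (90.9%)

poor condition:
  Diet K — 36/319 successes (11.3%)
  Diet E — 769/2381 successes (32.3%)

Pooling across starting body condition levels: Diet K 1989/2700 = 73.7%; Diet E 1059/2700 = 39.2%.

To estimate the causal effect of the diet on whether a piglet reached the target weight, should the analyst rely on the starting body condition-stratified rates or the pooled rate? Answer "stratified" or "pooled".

stratified

Starting body condition differs across diets for reasons unrelated to any effect of the diet itself, and it separately predicts the outcome — a classic confounder. We must compare within starting body condition levels.
Within each level — good condition: 82.0% vs 90.9%; poor condition: 11.3% vs 32.3% — Diet E is higher every time.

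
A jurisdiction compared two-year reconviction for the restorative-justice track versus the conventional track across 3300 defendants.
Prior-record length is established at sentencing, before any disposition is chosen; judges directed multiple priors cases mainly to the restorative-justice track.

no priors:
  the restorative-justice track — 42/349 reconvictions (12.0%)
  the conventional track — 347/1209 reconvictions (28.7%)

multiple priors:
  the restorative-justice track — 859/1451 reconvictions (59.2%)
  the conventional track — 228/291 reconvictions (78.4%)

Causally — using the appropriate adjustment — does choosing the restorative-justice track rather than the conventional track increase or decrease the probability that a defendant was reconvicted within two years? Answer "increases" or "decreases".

The prior-record length-specific comparison favours the restorative-justice track throughout, but the pooled figures favour the conventional track. The question is whether to condition on prior-record length.
Prior-record length differs across dispositions for reasons unrelated to any effect of the disposition itself, and it separately predicts the outcome — a classic confounder. We must compare within prior-record length levels.
Within each level — no priors: 12.0% vs 28.7%; multiple priors: 59.2% vs 78.4% — the restorative-justice track is lower every time.

decreases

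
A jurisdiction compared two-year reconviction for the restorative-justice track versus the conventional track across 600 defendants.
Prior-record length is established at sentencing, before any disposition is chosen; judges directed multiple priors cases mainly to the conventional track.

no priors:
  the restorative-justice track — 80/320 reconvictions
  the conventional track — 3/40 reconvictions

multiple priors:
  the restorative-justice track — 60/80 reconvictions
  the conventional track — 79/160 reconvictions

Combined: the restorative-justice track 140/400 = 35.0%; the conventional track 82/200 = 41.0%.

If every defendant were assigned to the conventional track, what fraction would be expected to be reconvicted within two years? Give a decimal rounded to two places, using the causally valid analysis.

0.24

The prior-record length-specific comparison favours the conventional track throughout, but the pooled figures favour the restorative-justice track. The question is whether to condition on prior-record length.
Prior-record length satisfies the back-door criterion: it is not a descendant of the disposition, and it blocks the spurious path from disposition to outcome. Adjusting for it (i.e., using the within-prior-record length rates) gives the causal effect.
Standardising the conventional track to the population prior-record length mix: 0.600·3/40 + 0.400·79/160 = 0.242.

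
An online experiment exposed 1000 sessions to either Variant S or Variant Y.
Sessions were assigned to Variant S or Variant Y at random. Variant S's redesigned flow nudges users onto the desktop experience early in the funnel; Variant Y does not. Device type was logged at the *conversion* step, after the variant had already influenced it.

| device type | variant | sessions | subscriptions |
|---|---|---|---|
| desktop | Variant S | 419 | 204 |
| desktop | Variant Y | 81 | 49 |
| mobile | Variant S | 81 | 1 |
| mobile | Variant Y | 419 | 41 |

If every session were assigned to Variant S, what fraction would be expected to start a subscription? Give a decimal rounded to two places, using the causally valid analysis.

0.41

Within every device type level Variant Y has the higher rate, yet pooled Variant S does — Simpson's reversal.
Because the variant influences device type, device type is a post-treatment mediator, not a confounder. Stratifying on it would bias the estimate; the causal effect is the crude pooled difference.
So P(outcome | do(Variant S)) is just the pooled rate for Variant S: 205/500 = 0.410.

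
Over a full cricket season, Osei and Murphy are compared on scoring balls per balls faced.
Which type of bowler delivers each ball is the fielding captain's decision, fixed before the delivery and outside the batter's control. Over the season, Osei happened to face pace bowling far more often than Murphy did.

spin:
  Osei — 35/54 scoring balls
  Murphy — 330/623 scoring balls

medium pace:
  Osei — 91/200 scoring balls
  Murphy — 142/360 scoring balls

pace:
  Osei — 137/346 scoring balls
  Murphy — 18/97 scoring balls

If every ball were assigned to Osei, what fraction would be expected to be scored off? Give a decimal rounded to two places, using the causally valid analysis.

0.52

The stratified and pooled comparisons disagree (Osei wins within each bowling type; Murphy wins overall), so the answer turns on the causal role of bowling type.
Since bowling type is a pre-existing factor (not a product of the player) and it affects the outcome on its own, it is a confounder. The stratified rates, not the pooled rate, identify the causal effect.
Standardising Osei to the population bowling type mix: 0.403·35/54 + 0.333·91/200 + 0.264·137/346 = 0.517.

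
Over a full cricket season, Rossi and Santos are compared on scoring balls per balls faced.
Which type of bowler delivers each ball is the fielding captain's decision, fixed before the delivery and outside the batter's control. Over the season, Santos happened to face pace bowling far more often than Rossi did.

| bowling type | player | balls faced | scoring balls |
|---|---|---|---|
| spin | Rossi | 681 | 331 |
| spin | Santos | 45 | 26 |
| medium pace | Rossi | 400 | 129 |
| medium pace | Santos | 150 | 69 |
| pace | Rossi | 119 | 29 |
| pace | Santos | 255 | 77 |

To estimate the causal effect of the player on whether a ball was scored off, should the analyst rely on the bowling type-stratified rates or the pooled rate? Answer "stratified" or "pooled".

Since bowling type is a pre-existing factor (not a product of the player) and it affects the outcome on its own, it is a confounder. The stratified rates, not the pooled rate, identify the causal effect.
Within each level — spin: 48.6% vs 57.8%; medium pace: 32.2% vs 46.0%; pace: 24.4% vs 30.2% — Santos is higher every time.

stratified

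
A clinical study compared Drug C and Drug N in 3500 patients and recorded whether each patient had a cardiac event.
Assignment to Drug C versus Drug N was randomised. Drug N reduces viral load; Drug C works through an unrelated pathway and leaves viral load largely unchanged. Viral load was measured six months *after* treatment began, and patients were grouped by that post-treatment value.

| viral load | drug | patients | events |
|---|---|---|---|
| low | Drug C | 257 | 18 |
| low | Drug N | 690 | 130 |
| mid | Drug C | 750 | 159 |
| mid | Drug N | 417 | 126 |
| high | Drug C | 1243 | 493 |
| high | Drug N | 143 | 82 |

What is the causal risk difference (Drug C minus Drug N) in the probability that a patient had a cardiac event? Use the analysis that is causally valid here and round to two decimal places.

Viral load here is a post-treatment variable shaped by the drug; conditioning on it would introduce bias rather than remove it. The overall comparison is the causal one.
The causal difference is the pooled difference: 0.298 − 0.270 = +0.027.

+0.03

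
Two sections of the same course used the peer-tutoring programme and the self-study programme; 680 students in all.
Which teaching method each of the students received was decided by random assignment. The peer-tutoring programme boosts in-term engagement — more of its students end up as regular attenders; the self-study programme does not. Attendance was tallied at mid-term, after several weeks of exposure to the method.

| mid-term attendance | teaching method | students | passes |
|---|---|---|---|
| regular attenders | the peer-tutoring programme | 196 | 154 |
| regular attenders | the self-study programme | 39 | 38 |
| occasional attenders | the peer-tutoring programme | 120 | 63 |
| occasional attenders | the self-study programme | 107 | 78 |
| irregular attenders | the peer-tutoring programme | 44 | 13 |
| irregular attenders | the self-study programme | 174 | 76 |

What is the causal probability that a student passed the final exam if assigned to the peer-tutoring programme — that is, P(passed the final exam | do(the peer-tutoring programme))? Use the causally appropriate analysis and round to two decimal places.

The stratified and pooled comparisons disagree (the self-study programme wins within each mid-term attendance; the peer-tutoring programme wins overall), so the answer turns on the causal role of mid-term attendance.
Mid-term attendance is downstream of the teaching method. One should not condition on a consequence of treatment, so the overall rates are the right comparison.
So P(outcome | do(the peer-tutoring programme)) is just the pooled rate for the peer-tutoring programme: 230/360 = 0.639.

0.64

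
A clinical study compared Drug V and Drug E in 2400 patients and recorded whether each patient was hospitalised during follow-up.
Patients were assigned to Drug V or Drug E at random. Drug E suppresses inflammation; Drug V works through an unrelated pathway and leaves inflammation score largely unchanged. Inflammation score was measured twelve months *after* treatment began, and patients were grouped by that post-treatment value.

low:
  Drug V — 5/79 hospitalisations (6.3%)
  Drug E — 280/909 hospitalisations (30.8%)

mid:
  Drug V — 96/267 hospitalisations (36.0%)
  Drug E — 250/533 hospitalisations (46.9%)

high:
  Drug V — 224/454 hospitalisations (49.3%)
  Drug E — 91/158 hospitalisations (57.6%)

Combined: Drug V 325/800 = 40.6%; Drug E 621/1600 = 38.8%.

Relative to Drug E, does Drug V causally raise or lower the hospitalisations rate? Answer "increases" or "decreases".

increases

Within every inflammation score level Drug V has the lower rate, yet pooled Drug E does — Simpson's reversal.
Inflammation score is recorded after the drug and is itself shifted by it — it sits on the causal path from drug to outcome. Conditioning on a mediator would strip out part of the effect we want; the pooled comparison gives the total causal effect.
Pooled: Drug V 40.6% vs Drug E 38.8%; Drug E is lower overall.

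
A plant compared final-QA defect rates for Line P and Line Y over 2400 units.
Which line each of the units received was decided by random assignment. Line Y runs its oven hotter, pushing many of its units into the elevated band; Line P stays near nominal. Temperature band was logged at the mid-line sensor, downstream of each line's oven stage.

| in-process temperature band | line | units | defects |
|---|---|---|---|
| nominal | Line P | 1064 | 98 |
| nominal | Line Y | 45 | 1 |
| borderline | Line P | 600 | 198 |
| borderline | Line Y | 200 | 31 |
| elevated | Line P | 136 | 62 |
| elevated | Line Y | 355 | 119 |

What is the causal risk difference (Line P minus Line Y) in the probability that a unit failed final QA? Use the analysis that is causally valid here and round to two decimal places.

-0.05

Because the line influences in-process temperature band, in-process temperature band is a post-treatment mediator, not a confounder. Stratifying on it would bias the estimate; the causal effect is the crude pooled difference.
The causal difference is the pooled difference: 0.199 − 0.252 = -0.053.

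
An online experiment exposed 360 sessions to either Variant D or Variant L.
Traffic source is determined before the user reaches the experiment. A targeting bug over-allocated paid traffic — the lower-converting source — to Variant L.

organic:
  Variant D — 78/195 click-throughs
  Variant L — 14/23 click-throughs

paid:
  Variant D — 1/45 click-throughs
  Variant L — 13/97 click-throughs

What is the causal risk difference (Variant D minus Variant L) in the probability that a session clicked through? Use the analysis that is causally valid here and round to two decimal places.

Nothing the variant does changes traffic source; the imbalance is an allocation artefact. With traffic source also predicting the outcome, the pooled figure is confounded, and the within-stratum comparison is the causal one.
Adjusting over the population distribution of traffic source: 0.606·(0.400−0.609) + 0.394·(0.022−0.134) = -0.170.

-0.17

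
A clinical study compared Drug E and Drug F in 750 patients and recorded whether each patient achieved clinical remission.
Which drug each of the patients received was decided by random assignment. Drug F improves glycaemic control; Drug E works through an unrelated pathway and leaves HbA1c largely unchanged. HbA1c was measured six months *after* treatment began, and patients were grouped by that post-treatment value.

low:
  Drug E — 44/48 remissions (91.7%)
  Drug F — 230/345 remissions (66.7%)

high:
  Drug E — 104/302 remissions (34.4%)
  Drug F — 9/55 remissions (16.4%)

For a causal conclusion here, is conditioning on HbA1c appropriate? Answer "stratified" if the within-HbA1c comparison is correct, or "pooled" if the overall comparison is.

Drug E is higher inside every HbA1c stratum but Drug F is higher in aggregate. Whether to stratify depends on how HbA1c relates to the drug.
Because the drug influences HbA1c, HbA1c is a post-treatment mediator, not a confounder. Stratifying on it would bias the estimate; the causal effect is the crude pooled difference.
Pooled: Drug E 42.3% vs Drug F 59.8%; Drug F is higher overall.

pooled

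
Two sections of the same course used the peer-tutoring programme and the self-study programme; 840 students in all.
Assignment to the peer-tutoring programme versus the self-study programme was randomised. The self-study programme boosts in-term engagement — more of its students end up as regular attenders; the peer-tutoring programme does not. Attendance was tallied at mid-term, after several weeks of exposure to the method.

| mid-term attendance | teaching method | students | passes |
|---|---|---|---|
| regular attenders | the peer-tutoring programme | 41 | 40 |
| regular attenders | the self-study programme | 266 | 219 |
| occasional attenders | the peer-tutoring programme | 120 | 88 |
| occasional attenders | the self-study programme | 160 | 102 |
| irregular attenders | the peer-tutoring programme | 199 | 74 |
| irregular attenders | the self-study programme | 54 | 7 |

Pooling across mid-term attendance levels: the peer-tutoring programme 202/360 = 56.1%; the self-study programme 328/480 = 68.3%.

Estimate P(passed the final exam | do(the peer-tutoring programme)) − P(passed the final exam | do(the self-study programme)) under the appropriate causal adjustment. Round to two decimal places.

Within every mid-term attendance level the peer-tutoring programme has the higher rate, yet pooled the self-study programme does — Simpson's reversal.
Mid-term attendance lies on the pathway teaching method → mid-term attendance → outcome, so adjusting for it blocks the indirect effect. For the total causal effect of teaching method, use the unadjusted pooled rates.
The causal difference is the pooled difference: 0.561 − 0.683 = -0.122.

-0.12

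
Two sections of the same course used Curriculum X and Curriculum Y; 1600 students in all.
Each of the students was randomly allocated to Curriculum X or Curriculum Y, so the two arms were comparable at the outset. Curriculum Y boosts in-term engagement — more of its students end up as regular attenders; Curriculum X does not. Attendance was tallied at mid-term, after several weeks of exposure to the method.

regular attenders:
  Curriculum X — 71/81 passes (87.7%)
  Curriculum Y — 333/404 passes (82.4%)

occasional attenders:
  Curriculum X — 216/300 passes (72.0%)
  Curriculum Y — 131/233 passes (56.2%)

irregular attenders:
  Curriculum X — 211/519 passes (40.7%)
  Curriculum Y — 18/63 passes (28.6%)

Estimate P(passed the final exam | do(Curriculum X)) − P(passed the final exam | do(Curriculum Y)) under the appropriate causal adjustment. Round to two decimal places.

Mid-term attendance is recorded after the teaching method and is itself shifted by it — it sits on the causal path from teaching method to outcome. Conditioning on a mediator would strip out part of the effect we want; the pooled comparison gives the total causal effect.
The causal difference is the pooled difference: 0.553 − 0.689 = -0.135.

-0.14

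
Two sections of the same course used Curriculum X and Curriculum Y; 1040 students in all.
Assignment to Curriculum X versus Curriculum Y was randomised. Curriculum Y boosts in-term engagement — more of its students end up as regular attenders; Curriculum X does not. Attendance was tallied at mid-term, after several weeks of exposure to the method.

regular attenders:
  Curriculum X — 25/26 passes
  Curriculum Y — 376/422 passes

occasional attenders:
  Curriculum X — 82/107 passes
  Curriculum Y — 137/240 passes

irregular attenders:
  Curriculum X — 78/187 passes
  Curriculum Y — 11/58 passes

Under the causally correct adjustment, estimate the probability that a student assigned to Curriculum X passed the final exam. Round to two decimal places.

The mid-term attendance-specific comparison favours Curriculum X throughout, but the pooled figures favour Curriculum Y. The question is whether to condition on mid-term attendance.
Mid-term attendance lies on the pathway teaching method → mid-term attendance → outcome, so adjusting for it blocks the indirect effect. For the total causal effect of teaching method, use the unadjusted pooled rates.
So P(outcome | do(Curriculum X)) is just the pooled rate for Curriculum X: 185/320 = 0.578.

0.58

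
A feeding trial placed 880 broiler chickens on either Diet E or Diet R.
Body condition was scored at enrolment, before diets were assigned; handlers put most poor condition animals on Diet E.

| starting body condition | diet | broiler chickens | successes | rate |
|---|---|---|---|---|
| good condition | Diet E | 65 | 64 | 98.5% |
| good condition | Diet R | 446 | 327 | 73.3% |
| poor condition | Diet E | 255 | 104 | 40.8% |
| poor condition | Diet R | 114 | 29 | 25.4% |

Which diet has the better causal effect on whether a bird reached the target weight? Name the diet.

Here starting body condition is a common cause — it drives both which diet a case falls under and the outcome. The crude comparison mixes populations; the stratum-specific rates are the causally relevant ones.
Within each level — good condition: 98.5% vs 73.3%; poor condition: 40.8% vs 25.4% — Diet E is higher every time.

Diet E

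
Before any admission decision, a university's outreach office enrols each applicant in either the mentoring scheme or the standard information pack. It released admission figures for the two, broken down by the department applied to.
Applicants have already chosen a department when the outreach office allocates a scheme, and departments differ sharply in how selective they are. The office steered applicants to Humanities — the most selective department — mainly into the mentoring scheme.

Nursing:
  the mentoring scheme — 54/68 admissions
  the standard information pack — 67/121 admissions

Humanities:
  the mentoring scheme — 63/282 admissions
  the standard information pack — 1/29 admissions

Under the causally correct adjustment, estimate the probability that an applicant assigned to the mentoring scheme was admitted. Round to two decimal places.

0.44

Here department is a common cause — it drives both which outreach scheme a case falls under and the outcome. The crude comparison mixes populations; the stratum-specific rates are the causally relevant ones.
Standardising the mentoring scheme to the population department mix: 0.378·54/68 + 0.622·63/282 = 0.439.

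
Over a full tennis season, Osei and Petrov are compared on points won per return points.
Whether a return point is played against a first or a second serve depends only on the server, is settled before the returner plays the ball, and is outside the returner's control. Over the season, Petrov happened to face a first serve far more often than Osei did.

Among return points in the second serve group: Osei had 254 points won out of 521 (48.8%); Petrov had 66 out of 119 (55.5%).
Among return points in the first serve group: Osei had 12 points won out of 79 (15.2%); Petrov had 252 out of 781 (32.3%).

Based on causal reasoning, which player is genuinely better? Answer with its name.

Petrov

Nothing the player does changes serve type; the imbalance is an allocation artefact. With serve type also predicting the outcome, the pooled figure is confounded, and the within-stratum comparison is the causal one.
Within each level — second serve: 48.8% vs 55.5%; first serve: 15.2% vs 32.3% — Petrov is higher every time.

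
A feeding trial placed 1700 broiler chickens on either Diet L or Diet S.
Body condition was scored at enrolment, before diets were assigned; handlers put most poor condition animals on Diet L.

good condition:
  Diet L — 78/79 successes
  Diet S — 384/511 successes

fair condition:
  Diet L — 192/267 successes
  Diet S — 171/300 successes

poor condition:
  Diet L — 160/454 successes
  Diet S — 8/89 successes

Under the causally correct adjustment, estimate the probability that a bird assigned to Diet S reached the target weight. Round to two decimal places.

0.48

The imbalance in starting body condition arose from how broiler chickens were allocated, not from anything the diet did; and starting body condition independently affects the outcome. The pooled gap is confounded — condition on starting body condition.
Standardising Diet S to the population starting body condition mix: 0.347·384/511 + 0.334·171/300 + 0.319·8/89 = 0.480.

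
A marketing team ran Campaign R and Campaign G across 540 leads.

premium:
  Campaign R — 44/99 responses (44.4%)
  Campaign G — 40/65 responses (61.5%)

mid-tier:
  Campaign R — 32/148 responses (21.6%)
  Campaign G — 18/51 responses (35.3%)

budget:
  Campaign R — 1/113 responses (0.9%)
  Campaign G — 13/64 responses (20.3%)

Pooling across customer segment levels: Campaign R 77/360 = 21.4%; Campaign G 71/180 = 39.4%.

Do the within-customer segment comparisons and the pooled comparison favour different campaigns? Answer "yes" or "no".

no

Within each customer segment level (premium 44.4% vs 61.5%; mid-tier 21.6% vs 35.3%; budget 0.9% vs 20.3%), Campaign G has the higher rate every time. Pooled: 21.4% vs 39.4% — Campaign G has the higher rate overall. They agree.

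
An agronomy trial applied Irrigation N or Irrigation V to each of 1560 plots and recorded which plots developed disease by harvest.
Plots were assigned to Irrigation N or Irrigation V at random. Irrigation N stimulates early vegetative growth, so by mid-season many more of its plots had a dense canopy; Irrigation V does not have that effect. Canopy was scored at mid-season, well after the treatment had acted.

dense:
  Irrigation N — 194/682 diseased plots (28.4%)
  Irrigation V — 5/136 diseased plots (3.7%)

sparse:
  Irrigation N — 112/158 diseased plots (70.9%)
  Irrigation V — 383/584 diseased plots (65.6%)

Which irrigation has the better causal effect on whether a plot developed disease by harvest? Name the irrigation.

The distribution of mid-season canopy is itself part of what the irrigation does — it is an intermediate outcome. Holding it fixed would remove that part of the effect; the total effect is the pooled difference.
Pooled: Irrigation N 36.4% vs Irrigation V 53.9%; Irrigation N is lower overall.

Irrigation N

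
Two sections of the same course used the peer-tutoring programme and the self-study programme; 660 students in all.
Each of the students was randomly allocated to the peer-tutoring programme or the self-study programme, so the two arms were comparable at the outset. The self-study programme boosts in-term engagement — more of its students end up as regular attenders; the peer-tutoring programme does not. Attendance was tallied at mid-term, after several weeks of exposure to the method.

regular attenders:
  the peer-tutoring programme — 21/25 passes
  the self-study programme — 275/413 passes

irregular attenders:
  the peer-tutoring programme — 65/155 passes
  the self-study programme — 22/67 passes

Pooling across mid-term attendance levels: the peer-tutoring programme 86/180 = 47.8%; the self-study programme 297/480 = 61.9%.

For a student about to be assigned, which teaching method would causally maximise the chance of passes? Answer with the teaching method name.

Mid-term attendance lies on the pathway teaching method → mid-term attendance → outcome, so adjusting for it blocks the indirect effect. For the total causal effect of teaching method, use the unadjusted pooled rates.
Pooled: the peer-tutoring programme 47.8% vs the self-study programme 61.9%; the self-study programme is higher overall.

the self-study programme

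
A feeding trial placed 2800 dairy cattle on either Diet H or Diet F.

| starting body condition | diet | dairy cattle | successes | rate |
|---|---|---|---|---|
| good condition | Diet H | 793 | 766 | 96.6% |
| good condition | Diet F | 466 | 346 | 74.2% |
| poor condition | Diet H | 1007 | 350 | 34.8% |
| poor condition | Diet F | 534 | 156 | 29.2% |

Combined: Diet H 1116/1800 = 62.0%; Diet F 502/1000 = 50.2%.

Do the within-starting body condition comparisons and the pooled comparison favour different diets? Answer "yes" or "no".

no

Within each starting body condition level (good condition 96.6% vs 74.2%; poor condition 34.8% vs 29.2%), Diet H has the higher rate every time. Pooled: 62.0% vs 50.2% — Diet H has the higher rate overall. They agree.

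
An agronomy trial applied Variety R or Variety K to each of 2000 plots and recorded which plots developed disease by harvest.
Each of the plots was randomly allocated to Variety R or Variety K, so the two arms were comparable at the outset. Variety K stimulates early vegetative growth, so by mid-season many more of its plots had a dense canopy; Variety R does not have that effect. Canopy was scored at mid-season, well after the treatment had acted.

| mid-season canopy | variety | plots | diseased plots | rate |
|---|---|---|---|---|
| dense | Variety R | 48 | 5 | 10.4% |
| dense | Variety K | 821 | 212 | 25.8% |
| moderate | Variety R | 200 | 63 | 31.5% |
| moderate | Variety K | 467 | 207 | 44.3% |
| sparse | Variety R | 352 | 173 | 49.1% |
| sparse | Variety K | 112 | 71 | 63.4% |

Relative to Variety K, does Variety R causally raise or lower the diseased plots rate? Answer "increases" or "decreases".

Within every mid-season canopy level Variety R has the lower rate, yet pooled Variety K does — Simpson's reversal.
Stratifying would compare varietys among plots the varietys themselves sorted into mid-season canopy groups — a form of selection on an intermediate. The unconditioned pooled rates give the total causal effect.
Pooled: Variety R 40.2% vs Variety K 35.0%; Variety K is lower overall.

increases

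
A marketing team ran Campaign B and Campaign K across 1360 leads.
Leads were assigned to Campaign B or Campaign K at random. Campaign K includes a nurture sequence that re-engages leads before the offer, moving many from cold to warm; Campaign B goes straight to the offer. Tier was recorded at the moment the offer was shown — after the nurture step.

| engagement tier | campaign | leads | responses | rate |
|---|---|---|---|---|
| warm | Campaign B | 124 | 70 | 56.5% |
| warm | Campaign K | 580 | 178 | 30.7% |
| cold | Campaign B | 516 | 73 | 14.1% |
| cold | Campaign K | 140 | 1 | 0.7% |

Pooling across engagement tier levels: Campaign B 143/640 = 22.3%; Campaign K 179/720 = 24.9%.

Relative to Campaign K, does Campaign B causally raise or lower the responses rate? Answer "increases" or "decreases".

decreases

Engagement tier is recorded after the campaign and is itself shifted by it — it sits on the causal path from campaign to outcome. Conditioning on a mediator would strip out part of the effect we want; the pooled comparison gives the total causal effect.
Pooled: Campaign B 22.3% vs Campaign K 24.9%; Campaign K is higher overall.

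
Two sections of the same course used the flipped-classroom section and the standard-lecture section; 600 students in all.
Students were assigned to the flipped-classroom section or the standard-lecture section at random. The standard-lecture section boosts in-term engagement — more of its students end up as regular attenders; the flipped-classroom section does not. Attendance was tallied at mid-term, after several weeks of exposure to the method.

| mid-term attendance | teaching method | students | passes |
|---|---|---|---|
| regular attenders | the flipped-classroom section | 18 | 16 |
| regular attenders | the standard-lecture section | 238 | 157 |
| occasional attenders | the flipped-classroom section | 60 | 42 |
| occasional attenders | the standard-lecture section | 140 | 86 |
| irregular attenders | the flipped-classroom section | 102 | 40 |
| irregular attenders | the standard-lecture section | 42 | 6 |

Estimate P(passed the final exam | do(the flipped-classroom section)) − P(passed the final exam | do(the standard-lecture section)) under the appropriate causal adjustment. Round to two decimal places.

the flipped-classroom section is higher inside every mid-term attendance stratum but the standard-lecture section is higher in aggregate. Whether to stratify depends on how mid-term attendance relates to the teaching method.
Because the teaching method influences mid-term attendance, mid-term attendance is a post-treatment mediator, not a confounder. Stratifying on it would bias the estimate; the causal effect is the crude pooled difference.
The causal difference is the pooled difference: 0.544 − 0.593 = -0.048.

-0.05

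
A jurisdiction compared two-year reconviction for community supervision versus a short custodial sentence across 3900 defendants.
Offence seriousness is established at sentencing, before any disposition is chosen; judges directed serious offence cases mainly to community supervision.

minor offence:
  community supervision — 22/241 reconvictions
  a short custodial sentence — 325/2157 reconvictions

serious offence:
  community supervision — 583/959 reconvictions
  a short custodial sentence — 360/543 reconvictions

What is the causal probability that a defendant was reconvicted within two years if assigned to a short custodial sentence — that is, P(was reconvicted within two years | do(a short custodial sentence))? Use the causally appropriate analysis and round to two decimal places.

0.35

Within every offence seriousness level community supervision has the lower rate, yet pooled a short custodial sentence does — Simpson's reversal.
Here offence seriousness is a common cause — it drives both which disposition a case falls under and the outcome. The crude comparison mixes populations; the stratum-specific rates are the causally relevant ones.
Standardising a short custodial sentence to the population offence seriousness mix: 0.615·325/2157 + 0.385·360/543 = 0.348.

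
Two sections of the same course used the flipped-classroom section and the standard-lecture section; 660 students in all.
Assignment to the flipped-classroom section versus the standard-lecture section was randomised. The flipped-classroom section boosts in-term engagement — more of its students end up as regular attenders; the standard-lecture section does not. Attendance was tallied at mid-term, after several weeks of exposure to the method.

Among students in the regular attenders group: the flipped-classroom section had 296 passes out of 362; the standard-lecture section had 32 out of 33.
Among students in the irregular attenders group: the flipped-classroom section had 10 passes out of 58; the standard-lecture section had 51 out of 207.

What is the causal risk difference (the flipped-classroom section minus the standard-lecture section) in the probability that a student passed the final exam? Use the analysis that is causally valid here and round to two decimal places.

The distribution of mid-term attendance is itself part of what the teaching method does — it is an intermediate outcome. Holding it fixed would remove that part of the effect; the total effect is the pooled difference.
The causal difference is the pooled difference: 0.729 − 0.346 = +0.383.

+0.38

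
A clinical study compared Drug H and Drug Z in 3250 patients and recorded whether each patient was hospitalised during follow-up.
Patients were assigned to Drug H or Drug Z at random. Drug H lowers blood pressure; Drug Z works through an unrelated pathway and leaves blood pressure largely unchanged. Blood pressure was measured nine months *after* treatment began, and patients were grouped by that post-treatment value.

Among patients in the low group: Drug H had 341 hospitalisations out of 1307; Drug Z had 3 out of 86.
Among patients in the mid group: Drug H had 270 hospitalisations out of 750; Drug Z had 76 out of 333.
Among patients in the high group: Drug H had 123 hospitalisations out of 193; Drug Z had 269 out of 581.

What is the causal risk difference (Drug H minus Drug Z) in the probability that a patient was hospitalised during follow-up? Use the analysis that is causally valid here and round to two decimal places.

-0.02

Drug Z is lower inside every blood pressure stratum but Drug H is lower in aggregate. Whether to stratify depends on how blood pressure relates to the drug.
Stratifying would compare drugs among patients the drugs themselves sorted into blood pressure groups — a form of selection on an intermediate. The unconditioned pooled rates give the total causal effect.
The causal difference is the pooled difference: 0.326 − 0.348 = -0.022.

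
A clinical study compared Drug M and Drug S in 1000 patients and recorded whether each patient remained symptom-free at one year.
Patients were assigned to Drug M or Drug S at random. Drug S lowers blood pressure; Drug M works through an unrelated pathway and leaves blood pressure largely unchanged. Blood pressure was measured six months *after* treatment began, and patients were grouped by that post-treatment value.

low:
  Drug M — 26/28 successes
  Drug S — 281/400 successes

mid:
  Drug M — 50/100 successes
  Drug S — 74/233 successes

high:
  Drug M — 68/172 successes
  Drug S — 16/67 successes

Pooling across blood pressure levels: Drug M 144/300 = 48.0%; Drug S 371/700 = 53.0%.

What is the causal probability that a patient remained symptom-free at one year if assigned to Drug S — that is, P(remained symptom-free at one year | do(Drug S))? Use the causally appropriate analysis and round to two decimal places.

0.53

The blood pressure-specific comparison favours Drug M throughout, but the pooled figures favour Drug S. The question is whether to condition on blood pressure.
Because the drug influences blood pressure, blood pressure is a post-treatment mediator, not a confounder. Stratifying on it would bias the estimate; the causal effect is the crude pooled difference.
So P(outcome | do(Drug S)) is just the pooled rate for Drug S: 371/700 = 0.530.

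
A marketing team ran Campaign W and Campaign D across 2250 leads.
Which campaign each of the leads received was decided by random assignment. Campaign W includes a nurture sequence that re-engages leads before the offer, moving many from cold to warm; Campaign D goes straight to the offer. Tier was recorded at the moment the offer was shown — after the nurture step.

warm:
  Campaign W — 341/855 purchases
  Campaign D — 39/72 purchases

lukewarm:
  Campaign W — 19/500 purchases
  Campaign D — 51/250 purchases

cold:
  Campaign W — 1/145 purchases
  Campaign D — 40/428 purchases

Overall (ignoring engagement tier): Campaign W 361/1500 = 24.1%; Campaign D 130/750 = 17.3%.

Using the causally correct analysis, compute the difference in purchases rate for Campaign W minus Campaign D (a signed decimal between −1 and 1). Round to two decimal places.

+0.07

Engagement tier lies on the pathway campaign → engagement tier → outcome, so adjusting for it blocks the indirect effect. For the total causal effect of campaign, use the unadjusted pooled rates.
The causal difference is the pooled difference: 0.241 − 0.173 = +0.067.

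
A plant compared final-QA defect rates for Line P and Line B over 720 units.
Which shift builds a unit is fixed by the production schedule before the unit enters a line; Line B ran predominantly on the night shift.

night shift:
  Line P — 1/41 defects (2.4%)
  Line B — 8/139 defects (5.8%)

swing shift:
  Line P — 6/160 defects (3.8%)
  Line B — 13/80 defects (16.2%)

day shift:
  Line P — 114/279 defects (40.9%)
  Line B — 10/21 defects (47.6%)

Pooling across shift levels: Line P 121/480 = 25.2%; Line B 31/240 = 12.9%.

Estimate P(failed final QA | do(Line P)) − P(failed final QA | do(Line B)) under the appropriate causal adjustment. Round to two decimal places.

-0.08

Line P is lower inside every shift stratum but Line B is lower in aggregate. Whether to stratify depends on how shift relates to the line.
Nothing the line does changes shift; the imbalance is an allocation artefact. With shift also predicting the outcome, the pooled figure is confounded, and the within-stratum comparison is the causal one.
Adjusting over the population distribution of shift: 0.250·(0.024−0.058) + 0.333·(0.037−0.163) + 0.417·(0.409−0.476) = -0.078.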